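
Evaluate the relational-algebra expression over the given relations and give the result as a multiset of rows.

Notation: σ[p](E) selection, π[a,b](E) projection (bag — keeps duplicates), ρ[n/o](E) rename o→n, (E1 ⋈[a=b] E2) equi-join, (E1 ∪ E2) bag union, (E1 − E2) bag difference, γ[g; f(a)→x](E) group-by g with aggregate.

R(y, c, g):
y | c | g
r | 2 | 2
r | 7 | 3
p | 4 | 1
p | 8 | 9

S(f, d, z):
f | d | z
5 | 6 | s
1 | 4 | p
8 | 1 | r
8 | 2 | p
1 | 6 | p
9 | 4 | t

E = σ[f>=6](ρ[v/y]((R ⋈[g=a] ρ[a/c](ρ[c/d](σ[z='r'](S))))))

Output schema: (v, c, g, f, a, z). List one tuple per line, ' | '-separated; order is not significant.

Stepwise |·|:
  R → 4
  S → 6
  σ[z='r'](S) → 1
  ρ[c/d](σ[z='r'](S)) → 1
  ρ[a/c](ρ[c/d](σ[z='r'](S))) → 1
  (R ⋈[g=a] ρ[a/c](ρ[c/d](σ[z='r'](S)))) → 1
  ρ[v/y]((R ⋈[g=a] ρ[a/c](ρ[c/d](σ[z='r'](S))))) → 1
  σ[f>=6](ρ[v/y]((R ⋈[g=a] ρ[a/c](ρ[c/d](σ[z='r'](S)))))) → 1

== RESULT ==
v | c | g | f | a | z
p | 4 | 1 | 8 | 1 | r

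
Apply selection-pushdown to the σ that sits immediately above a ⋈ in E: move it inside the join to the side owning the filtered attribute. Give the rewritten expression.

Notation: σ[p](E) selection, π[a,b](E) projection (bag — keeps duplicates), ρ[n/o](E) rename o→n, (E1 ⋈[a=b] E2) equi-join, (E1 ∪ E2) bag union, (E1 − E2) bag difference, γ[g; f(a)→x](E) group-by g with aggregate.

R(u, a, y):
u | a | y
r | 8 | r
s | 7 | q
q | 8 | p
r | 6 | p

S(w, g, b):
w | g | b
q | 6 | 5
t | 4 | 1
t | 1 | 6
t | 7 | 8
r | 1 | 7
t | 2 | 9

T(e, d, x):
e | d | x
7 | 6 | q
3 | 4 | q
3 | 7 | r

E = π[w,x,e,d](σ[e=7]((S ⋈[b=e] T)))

σ filters on e, owned by the right side.
E' = π[w,x,e,d]((S ⋈[b=e] σ[e=7](T)))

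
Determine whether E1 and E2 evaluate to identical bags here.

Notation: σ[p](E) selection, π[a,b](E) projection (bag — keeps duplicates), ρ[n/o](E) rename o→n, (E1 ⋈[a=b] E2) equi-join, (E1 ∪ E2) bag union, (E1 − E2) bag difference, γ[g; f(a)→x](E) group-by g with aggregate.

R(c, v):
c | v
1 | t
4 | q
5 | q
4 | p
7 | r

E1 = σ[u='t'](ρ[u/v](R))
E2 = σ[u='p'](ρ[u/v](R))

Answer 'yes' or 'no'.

E1 per-node cardinality:
  R → 5
  ρ[u/v](R) → 5
  σ[u='t'](ρ[u/v](R)) → 1
E2 per-node cardinality:
  R → 5
  ρ[u/v](R) → 5
  σ[u='p'](ρ[u/v](R)) → 1

E1 result:
c | u
1 | t
E2 result:
c | u
4 | p
Witness: (4, 'p') appears 0× in E1 but 1× in E2.

no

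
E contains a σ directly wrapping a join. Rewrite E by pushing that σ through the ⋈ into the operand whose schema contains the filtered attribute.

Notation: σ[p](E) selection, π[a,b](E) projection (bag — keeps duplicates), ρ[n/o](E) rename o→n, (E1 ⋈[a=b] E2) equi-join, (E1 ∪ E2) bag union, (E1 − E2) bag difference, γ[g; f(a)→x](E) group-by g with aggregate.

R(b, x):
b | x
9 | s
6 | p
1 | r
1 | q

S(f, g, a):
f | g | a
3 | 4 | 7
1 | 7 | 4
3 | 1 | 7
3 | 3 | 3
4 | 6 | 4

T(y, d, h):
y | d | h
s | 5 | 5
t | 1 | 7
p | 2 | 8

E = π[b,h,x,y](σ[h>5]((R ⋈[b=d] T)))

σ filters on h, owned by the right side.
E' = π[b,h,x,y]((R ⋈[b=d] σ[h>5](T)))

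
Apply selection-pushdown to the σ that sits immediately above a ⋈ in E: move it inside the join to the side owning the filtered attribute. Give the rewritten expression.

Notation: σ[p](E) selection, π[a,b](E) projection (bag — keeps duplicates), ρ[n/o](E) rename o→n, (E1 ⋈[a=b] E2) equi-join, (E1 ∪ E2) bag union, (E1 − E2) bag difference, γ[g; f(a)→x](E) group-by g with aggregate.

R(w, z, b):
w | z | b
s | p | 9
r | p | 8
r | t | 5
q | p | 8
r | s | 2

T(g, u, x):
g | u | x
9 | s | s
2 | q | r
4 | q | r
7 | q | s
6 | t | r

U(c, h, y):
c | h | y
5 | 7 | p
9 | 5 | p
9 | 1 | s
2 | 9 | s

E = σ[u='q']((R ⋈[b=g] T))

σ filters on u, owned by the right side.
E' = (R ⋈[b=g] σ[u='q'](T))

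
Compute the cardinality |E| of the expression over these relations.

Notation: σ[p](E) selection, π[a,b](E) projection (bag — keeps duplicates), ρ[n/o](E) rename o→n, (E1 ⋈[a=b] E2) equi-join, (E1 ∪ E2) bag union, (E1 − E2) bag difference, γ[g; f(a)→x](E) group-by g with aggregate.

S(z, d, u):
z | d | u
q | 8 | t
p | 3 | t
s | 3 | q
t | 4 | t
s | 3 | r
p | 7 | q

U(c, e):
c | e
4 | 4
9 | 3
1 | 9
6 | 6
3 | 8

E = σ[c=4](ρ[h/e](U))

Row counts bottom-up:
  U → 5
  ρ[h/e](U) → 5
  σ[c=4](ρ[h/e](U)) → 1

|E| = 1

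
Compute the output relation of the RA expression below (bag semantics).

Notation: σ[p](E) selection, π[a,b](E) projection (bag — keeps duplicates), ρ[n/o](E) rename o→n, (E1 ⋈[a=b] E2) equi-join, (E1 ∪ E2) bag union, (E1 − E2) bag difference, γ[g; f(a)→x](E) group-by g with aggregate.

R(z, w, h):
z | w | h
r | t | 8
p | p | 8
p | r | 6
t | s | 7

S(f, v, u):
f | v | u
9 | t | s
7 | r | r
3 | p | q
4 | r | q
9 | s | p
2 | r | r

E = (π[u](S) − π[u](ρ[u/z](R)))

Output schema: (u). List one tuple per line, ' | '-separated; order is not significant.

Per-node cardinality:
  S → 6
  π[u](S) → 6
  R → 4
  ρ[u/z](R) → 4
  π[u](ρ[u/z](R)) → 4
  (π[u](S) − π[u](ρ[u/z](R))) → 4

== RESULT ==
u
q
q
r
s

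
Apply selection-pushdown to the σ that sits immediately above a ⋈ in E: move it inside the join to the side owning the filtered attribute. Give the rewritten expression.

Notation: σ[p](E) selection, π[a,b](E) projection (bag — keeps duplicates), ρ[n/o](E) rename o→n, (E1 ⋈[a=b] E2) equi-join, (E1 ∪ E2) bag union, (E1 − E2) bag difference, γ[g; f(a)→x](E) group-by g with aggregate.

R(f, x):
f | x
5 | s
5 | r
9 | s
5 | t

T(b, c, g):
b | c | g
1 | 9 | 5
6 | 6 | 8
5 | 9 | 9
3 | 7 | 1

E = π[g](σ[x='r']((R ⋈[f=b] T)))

σ filters on x, owned by the left side.
E' = π[g]((σ[x='r'](R) ⋈[f=b] T))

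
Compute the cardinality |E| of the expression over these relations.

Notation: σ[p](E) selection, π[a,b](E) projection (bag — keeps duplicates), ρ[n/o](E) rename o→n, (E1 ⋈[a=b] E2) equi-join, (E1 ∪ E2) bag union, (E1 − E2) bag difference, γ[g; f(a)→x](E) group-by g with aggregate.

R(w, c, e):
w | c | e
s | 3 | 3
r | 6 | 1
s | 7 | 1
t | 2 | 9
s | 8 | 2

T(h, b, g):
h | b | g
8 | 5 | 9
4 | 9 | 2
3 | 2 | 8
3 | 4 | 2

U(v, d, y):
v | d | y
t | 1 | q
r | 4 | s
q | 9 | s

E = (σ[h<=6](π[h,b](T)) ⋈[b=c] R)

Subexpression sizes:
  T → 4
  π[h,b](T) → 4
  σ[h<=6](π[h,b](T)) → 3
  R → 5
  (σ[h<=6](π[h,b](T)) ⋈[b=c] R) → 1

|E| = 1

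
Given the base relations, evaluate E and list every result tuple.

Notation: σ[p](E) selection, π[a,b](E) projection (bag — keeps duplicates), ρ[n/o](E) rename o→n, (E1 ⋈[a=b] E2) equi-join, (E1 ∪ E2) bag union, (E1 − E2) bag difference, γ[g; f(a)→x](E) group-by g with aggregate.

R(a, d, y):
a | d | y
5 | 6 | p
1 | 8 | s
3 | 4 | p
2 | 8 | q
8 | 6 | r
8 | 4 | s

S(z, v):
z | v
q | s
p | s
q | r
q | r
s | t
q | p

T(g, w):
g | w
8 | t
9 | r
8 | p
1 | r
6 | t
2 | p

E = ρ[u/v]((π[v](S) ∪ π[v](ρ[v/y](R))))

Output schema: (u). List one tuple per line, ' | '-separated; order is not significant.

Subexpression sizes:
  S → 6
  π[v](S) → 6
  R → 6
  ρ[v/y](R) → 6
  π[v](ρ[v/y](R)) → 6
  (π[v](S) ∪ π[v](ρ[v/y](R))) → 12
  ρ[u/v]((π[v](S) ∪ π[v](ρ[v/y](R)))) → 12

== RESULT ==
u
p
p
p
q
r
r
r
s
s
s
s
t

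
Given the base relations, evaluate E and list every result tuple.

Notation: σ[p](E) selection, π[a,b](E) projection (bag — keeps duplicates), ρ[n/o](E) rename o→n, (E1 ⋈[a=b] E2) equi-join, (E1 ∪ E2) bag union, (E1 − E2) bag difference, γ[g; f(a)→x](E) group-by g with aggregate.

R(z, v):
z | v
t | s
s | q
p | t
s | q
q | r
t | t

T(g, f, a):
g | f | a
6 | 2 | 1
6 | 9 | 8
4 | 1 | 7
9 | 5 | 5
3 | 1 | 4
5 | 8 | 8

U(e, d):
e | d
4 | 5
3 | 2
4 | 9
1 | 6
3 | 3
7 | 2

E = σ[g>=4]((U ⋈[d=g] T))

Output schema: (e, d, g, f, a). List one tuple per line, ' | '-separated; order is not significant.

Stepwise |·|:
  U → 6
  T → 6
  (U ⋈[d=g] T) → 5
  σ[g>=4]((U ⋈[d=g] T)) → 4

== RESULT ==
e | d | g | f | a
1 | 6 | 6 | 2 | 1
1 | 6 | 6 | 9 | 8
4 | 5 | 5 | 8 | 8
4 | 9 | 9 | 5 | 5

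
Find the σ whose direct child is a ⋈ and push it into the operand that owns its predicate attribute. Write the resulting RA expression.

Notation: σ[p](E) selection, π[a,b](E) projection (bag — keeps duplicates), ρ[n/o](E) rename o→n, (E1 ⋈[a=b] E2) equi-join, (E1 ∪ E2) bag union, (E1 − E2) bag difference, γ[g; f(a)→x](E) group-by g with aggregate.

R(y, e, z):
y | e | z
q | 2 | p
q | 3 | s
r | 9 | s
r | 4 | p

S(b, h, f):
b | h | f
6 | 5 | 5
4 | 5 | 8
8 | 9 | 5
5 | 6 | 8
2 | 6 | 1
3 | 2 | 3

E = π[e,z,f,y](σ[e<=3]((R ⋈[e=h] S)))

σ filters on e, owned by the left side.
E' = π[e,z,f,y]((σ[e<=3](R) ⋈[e=h] S))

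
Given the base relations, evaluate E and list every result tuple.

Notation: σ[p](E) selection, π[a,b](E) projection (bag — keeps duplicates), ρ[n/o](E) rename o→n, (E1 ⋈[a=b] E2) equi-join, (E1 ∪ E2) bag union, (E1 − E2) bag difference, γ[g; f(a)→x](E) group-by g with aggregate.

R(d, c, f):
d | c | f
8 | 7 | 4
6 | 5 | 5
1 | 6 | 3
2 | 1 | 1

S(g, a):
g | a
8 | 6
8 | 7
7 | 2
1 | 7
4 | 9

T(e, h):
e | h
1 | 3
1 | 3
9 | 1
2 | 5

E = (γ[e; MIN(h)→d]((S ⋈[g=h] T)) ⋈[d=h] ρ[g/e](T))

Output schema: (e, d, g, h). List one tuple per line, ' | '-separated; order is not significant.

Stepwise |·|:
  S → 5
  T → 4
  (S ⋈[g=h] T) → 1
  γ[e; MIN(h)→d]((S ⋈[g=h] T)) → 1
  T → 4
  ρ[g/e](T) → 4
  (γ[e; MIN(h)→d]((S ⋈[g=h] T)) ⋈[d=h] ρ[g/e](T)) → 1

== RESULT ==
e | d | g | h
9 | 1 | 9 | 1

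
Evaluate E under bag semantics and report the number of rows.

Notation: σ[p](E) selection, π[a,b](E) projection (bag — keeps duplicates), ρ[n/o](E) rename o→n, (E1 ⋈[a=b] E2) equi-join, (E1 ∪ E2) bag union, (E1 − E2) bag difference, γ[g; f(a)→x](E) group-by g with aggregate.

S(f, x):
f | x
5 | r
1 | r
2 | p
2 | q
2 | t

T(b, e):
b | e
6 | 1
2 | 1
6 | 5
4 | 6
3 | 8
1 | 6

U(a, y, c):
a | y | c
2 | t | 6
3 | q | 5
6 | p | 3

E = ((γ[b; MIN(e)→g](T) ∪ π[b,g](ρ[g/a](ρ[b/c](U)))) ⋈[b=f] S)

Row counts bottom-up:
  T → 6
  γ[b; MIN(e)→g](T) → 5
  U → 3
  ρ[b/c](U) → 3
  ρ[g/a](ρ[b/c](U)) → 3
  π[b,g](ρ[g/a](ρ[b/c](U))) → 3
  (γ[b; MIN(e)→g](T) ∪ π[b,g](ρ[g/a](ρ[b/c](U)))) → 8
  S → 5
  ((γ[b; MIN(e)→g](T) ∪ π[b,g](ρ[g/a](ρ[b/c](U)))) ⋈[b=f] S) → 5

|E| = 5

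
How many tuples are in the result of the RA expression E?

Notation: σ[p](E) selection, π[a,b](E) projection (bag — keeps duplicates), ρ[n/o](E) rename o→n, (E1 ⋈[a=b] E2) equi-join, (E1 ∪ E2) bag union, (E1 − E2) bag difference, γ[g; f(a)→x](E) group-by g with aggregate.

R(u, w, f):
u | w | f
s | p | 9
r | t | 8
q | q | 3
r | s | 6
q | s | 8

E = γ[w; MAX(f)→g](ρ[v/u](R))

Per-node cardinality:
  R → 5
  ρ[v/u](R) → 5
  γ[w; MAX(f)→g](ρ[v/u](R)) → 4

|E| = 4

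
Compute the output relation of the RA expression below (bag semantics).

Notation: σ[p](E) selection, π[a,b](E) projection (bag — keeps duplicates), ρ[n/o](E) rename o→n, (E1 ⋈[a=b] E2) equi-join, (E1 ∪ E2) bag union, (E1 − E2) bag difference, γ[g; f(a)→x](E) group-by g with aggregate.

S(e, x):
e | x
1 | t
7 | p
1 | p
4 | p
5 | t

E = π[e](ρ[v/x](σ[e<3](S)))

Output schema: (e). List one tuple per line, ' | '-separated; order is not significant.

Row counts bottom-up:
  S → 5
  σ[e<3](S) → 2
  ρ[v/x](σ[e<3](S)) → 2
  π[e](ρ[v/x](σ[e<3](S))) → 2

== RESULT ==
e
1
1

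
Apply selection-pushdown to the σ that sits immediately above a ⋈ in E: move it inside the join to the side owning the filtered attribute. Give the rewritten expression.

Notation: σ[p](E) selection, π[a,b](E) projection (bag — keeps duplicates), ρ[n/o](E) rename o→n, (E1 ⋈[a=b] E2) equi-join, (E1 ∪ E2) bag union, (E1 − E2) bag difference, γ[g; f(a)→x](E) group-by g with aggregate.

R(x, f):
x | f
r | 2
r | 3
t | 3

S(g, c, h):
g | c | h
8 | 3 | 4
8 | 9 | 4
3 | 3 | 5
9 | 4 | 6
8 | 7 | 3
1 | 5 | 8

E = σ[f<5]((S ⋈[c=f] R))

σ filters on f, owned by the right side.
E' = (S ⋈[c=f] σ[f<5](R))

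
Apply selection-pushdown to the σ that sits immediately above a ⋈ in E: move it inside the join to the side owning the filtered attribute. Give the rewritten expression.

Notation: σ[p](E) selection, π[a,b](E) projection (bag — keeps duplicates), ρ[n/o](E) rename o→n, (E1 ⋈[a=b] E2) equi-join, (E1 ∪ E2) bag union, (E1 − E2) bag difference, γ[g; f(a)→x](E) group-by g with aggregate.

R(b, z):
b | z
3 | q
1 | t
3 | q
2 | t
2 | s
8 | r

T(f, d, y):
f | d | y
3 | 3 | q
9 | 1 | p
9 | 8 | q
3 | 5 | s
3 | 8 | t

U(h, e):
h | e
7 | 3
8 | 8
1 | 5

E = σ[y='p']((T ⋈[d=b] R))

σ filters on y, owned by the left side.
E' = (σ[y='p'](T) ⋈[d=b] R)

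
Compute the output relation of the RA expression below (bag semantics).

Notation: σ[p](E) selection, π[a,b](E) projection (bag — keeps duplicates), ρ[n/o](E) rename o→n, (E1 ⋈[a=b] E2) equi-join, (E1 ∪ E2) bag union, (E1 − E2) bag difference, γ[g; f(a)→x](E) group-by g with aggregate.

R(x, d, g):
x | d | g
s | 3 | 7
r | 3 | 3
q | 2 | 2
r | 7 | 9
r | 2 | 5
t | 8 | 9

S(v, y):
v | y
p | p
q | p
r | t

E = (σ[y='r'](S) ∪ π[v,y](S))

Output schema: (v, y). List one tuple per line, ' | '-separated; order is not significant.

Subexpression sizes:
  S → 3
  σ[y='r'](S) → 0
  S → 3
  π[v,y](S) → 3
  (σ[y='r'](S) ∪ π[v,y](S)) → 3

== RESULT ==
v | y
p | p
q | p
r | t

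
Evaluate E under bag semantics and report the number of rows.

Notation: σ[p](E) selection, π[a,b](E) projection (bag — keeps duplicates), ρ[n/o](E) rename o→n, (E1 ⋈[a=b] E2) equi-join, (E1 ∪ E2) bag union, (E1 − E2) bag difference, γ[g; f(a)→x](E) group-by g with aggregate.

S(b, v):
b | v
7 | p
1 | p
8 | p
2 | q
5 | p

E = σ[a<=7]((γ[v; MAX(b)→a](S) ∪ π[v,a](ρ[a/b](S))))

Row counts bottom-up:
  S → 5
  γ[v; MAX(b)→a](S) → 2
  S → 5
  ρ[a/b](S) → 5
  π[v,a](ρ[a/b](S)) → 5
  (γ[v; MAX(b)→a](S) ∪ π[v,a](ρ[a/b](S))) → 7
  σ[a<=7]((γ[v; MAX(b)→a](S) ∪ π[v,a](ρ[a/b](S)))) → 5

|E| = 5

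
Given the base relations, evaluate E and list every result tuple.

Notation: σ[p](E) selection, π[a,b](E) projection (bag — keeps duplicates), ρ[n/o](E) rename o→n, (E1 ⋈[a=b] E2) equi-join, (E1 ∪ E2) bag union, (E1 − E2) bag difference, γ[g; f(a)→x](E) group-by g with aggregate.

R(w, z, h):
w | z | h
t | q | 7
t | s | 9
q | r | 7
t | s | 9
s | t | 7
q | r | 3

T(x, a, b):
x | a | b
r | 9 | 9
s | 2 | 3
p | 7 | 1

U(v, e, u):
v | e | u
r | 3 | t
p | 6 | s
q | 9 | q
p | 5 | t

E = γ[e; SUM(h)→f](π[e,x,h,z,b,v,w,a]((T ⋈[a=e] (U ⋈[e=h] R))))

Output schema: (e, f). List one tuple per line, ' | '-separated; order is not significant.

Subexpression sizes:
  T → 3
  U → 4
  R → 6
  (U ⋈[e=h] R) → 3
  (T ⋈[a=e] (U ⋈[e=h] R)) → 2
  π[e,x,h,z,b,v,w,a]((T ⋈[a=e] (U ⋈[e=h] R))) → 2
  γ[e; SUM(h)→f](π[e,x,h,z,b,v,w,a]((T ⋈[a=e] (U ⋈[e=h] R)))) → 1

== RESULT ==
e | f
9 | 18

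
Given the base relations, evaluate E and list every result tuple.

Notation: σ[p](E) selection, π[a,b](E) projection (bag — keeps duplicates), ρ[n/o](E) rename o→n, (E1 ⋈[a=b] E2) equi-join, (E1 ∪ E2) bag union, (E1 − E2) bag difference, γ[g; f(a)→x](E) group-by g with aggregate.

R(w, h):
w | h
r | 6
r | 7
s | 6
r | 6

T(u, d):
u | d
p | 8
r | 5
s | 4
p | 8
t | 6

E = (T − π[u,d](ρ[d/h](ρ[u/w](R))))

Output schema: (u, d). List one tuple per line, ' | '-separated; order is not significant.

Row counts bottom-up:
  T → 5
  R → 4
  ρ[u/w](R) → 4
  ρ[d/h](ρ[u/w](R)) → 4
  π[u,d](ρ[d/h](ρ[u/w](R))) → 4
  (T − π[u,d](ρ[d/h](ρ[u/w](R)))) → 5

== RESULT ==
u | d
p | 8
p | 8
r | 5
s | 4
t | 6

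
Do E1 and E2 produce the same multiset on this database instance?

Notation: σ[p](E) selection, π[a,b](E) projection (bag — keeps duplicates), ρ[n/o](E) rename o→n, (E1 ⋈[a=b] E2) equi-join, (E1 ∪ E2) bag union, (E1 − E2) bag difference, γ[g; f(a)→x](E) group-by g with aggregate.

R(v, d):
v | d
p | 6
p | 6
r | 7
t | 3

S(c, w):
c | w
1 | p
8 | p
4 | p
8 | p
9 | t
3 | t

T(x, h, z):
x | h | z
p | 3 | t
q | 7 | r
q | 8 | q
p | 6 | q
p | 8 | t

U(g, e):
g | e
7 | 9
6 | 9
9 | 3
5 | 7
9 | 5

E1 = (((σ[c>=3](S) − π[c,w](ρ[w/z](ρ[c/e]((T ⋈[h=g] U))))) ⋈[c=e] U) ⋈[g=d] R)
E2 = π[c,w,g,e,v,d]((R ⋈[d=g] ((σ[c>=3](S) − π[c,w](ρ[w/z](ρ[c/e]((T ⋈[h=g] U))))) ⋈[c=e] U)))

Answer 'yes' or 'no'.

E1 stepwise |·|:
  S → 6
  σ[c>=3](S) → 5
  T → 5
  U → 5
  (T ⋈[h=g] U) → 2
  ρ[c/e]((T ⋈[h=g] U)) → 2
  ρ[w/z](ρ[c/e]((T ⋈[h=g] U))) → 2
  π[c,w](ρ[w/z](ρ[c/e]((T ⋈[h=g] U)))) → 2
  (σ[c>=3](S) − π[c,w](ρ[w/z](ρ[c/e]((T ⋈[h=g] U))))) → 5
  U → 5
  ((σ[c>=3](S) − π[c,w](ρ[w/z](ρ[c/e]((T ⋈[h=g] U))))) ⋈[c=e] U) → 3
  R → 4
  (((σ[c>=3](S) − π[c,w](ρ[w/z](ρ[c/e]((T ⋈[h=g] U))))) ⋈[c=e] U) ⋈[g=d] R) → 3
E2 stepwise |·|:
  R → 4
  S → 6
  σ[c>=3](S) → 5
  T → 5
  U → 5
  (T ⋈[h=g] U) → 2
  ρ[c/e]((T ⋈[h=g] U)) → 2
  ρ[w/z](ρ[c/e]((T ⋈[h=g] U))) → 2
  π[c,w](ρ[w/z](ρ[c/e]((T ⋈[h=g] U)))) → 2
  (σ[c>=3](S) − π[c,w](ρ[w/z](ρ[c/e]((T ⋈[h=g] U))))) → 5
  U → 5
  ((σ[c>=3](S) − π[c,w](ρ[w/z](ρ[c/e]((T ⋈[h=g] U))))) ⋈[c=e] U) → 3
  (R ⋈[d=g] ((σ[c>=3](S) − π[c,w](ρ[w/z](ρ[c/e]((T ⋈[h=g] U))))) ⋈[c=e] U)) → 3
  π[c,w,g,e,v,d]((R ⋈[d=g] ((σ[c>=3](S) − π[c,w](ρ[w/z](ρ[c/e]((T ⋈[h=g] U))))) ⋈[c=e] U))) → 3

E1 and E2 produce the same multiset:
c | w | g | e | v | d
9 | t | 6 | 9 | p | 6
9 | t | 6 | 9 | p | 6
9 | t | 7 | 9 | r | 7

yes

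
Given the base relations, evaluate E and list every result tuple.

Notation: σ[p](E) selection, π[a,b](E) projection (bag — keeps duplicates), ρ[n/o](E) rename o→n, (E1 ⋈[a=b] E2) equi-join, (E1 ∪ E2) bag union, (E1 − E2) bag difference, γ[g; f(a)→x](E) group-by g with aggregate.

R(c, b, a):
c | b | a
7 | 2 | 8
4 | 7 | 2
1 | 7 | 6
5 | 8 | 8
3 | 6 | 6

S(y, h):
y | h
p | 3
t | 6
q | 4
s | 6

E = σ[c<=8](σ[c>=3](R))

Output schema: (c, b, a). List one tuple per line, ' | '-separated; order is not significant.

Row counts bottom-up:
  R → 5
  σ[c>=3](R) → 4
  σ[c<=8](σ[c>=3](R)) → 4

== RESULT ==
c | b | a
3 | 6 | 6
4 | 7 | 2
5 | 8 | 8
7 | 2 | 8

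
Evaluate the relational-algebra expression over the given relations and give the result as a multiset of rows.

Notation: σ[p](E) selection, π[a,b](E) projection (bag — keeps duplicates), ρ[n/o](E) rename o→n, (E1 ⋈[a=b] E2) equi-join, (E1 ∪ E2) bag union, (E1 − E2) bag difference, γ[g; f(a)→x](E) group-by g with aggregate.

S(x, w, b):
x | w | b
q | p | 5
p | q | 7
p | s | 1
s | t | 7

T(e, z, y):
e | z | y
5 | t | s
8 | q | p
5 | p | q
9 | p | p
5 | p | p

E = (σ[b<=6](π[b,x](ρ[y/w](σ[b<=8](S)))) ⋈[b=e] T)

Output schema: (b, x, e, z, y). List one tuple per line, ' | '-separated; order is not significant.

Stepwise |·|:
  S → 4
  σ[b<=8](S) → 4
  ρ[y/w](σ[b<=8](S)) → 4
  π[b,x](ρ[y/w](σ[b<=8](S))) → 4
  σ[b<=6](π[b,x](ρ[y/w](σ[b<=8](S)))) → 2
  T → 5
  (σ[b<=6](π[b,x](ρ[y/w](σ[b<=8](S)))) ⋈[b=e] T) → 3

== RESULT ==
b | x | e | z | y
5 | q | 5 | p | p
5 | q | 5 | p | q
5 | q | 5 | t | s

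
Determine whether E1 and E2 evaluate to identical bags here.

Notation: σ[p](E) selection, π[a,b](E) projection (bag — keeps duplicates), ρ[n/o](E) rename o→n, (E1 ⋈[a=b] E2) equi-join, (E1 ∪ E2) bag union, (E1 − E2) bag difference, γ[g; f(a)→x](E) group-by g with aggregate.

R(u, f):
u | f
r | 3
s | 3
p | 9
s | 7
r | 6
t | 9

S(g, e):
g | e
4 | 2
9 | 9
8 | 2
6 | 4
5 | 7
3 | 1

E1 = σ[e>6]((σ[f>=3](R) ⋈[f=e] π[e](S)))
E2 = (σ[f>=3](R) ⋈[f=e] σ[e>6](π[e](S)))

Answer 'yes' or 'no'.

E1 per-node cardinality:
  R → 6
  σ[f>=3](R) → 6
  S → 6
  π[e](S) → 6
  (σ[f>=3](R) ⋈[f=e] π[e](S)) → 3
  σ[e>6]((σ[f>=3](R) ⋈[f=e] π[e](S))) → 3
E2 per-node cardinality:
  R → 6
  σ[f>=3](R) → 6
  S → 6
  π[e](S) → 6
  σ[e>6](π[e](S)) → 2
  (σ[f>=3](R) ⋈[f=e] σ[e>6](π[e](S))) → 3

E1 and E2 produce the same multiset:
u | f | e
p | 9 | 9
s | 7 | 7
t | 9 | 9

yes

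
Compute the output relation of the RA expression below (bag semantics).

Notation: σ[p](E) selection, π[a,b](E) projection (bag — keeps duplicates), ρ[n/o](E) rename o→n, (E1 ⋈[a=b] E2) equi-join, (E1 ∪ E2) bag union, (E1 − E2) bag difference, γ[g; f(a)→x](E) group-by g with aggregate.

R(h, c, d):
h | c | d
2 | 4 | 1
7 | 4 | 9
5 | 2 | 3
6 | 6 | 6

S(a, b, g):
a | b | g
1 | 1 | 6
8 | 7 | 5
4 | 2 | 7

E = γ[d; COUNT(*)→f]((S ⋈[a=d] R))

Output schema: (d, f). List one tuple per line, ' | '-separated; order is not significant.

Per-node cardinality:
  S → 3
  R → 4
  (S ⋈[a=d] R) → 1
  γ[d; COUNT(*)→f]((S ⋈[a=d] R)) → 1

== RESULT ==
d | f
1 | 1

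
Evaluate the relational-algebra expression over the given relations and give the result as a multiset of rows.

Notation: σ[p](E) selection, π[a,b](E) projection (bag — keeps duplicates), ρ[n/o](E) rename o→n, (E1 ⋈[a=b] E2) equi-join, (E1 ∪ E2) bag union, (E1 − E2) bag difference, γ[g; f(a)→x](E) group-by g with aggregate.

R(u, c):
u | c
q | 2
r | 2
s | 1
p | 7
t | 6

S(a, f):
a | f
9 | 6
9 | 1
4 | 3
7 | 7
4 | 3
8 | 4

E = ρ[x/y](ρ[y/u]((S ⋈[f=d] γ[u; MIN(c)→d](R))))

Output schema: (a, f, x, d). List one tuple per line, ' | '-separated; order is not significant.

Row counts bottom-up:
  S → 6
  R → 5
  γ[u; MIN(c)→d](R) → 5
  (S ⋈[f=d] γ[u; MIN(c)→d](R)) → 3
  ρ[y/u]((S ⋈[f=d] γ[u; MIN(c)→d](R))) → 3
  ρ[x/y](ρ[y/u]((S ⋈[f=d] γ[u; MIN(c)→d](R)))) → 3

== RESULT ==
a | f | x | d
7 | 7 | p | 7
9 | 1 | s | 1
9 | 6 | t | 6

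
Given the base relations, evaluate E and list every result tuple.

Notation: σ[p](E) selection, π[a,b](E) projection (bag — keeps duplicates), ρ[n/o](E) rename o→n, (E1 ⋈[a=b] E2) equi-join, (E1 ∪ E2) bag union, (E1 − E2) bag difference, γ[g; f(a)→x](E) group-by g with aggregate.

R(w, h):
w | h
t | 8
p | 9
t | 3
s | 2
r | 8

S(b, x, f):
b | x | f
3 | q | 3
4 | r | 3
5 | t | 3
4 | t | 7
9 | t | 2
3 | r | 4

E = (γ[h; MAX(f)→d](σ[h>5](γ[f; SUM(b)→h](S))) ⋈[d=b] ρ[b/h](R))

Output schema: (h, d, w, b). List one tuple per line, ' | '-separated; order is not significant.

Stepwise |·|:
  S → 6
  γ[f; SUM(b)→h](S) → 4
  σ[h>5](γ[f; SUM(b)→h](S)) → 2
  γ[h; MAX(f)→d](σ[h>5](γ[f; SUM(b)→h](S))) → 2
  R → 5
  ρ[b/h](R) → 5
  (γ[h; MAX(f)→d](σ[h>5](γ[f; SUM(b)→h](S))) ⋈[d=b] ρ[b/h](R)) → 2

== RESULT ==
h | d | w | b
9 | 2 | s | 2
12 | 3 | t | 3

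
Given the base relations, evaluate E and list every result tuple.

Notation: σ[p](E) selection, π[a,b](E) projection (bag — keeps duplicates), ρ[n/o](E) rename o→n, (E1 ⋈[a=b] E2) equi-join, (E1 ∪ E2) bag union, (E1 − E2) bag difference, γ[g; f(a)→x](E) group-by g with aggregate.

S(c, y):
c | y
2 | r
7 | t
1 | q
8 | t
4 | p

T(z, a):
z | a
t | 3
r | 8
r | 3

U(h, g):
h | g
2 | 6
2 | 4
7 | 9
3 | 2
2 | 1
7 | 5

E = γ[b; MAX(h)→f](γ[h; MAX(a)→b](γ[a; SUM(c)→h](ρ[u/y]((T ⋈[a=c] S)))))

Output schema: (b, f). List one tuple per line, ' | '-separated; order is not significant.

Subexpression sizes:
  T → 3
  S → 5
  (T ⋈[a=c] S) → 1
  ρ[u/y]((T ⋈[a=c] S)) → 1
  γ[a; SUM(c)→h](ρ[u/y]((T ⋈[a=c] S))) → 1
  γ[h; MAX(a)→b](γ[a; SUM(c)→h](ρ[u/y]((T ⋈[a=c] S)))) → 1
  γ[b; MAX(h)→f](γ[h; MAX(a)→b](γ[a; SUM(c)→h](ρ[u/y]((T ⋈[a=c] S))))) → 1

== RESULT ==
b | f
8 | 8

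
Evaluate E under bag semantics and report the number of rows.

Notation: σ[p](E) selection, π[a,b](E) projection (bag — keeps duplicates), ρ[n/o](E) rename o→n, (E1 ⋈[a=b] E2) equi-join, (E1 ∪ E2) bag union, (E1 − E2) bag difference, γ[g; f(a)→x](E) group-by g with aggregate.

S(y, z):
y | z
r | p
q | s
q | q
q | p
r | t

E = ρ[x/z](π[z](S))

Per-node cardinality:
  S → 5
  π[z](S) → 5
  ρ[x/z](π[z](S)) → 5

|E| = 5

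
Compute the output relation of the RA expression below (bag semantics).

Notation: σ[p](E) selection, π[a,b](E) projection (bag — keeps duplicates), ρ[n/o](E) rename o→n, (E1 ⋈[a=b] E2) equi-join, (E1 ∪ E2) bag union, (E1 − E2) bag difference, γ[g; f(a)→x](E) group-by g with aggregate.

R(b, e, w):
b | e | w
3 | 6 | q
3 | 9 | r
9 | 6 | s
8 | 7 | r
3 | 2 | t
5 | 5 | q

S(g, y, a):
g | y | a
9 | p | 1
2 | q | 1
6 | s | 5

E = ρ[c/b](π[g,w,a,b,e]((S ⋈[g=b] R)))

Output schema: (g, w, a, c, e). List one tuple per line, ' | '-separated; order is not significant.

Row counts bottom-up:
  S → 3
  R → 6
  (S ⋈[g=b] R) → 1
  π[g,w,a,b,e]((S ⋈[g=b] R)) → 1
  ρ[c/b](π[g,w,a,b,e]((S ⋈[g=b] R))) → 1

== RESULT ==
g | w | a | c | e
9 | s | 1 | 9 | 6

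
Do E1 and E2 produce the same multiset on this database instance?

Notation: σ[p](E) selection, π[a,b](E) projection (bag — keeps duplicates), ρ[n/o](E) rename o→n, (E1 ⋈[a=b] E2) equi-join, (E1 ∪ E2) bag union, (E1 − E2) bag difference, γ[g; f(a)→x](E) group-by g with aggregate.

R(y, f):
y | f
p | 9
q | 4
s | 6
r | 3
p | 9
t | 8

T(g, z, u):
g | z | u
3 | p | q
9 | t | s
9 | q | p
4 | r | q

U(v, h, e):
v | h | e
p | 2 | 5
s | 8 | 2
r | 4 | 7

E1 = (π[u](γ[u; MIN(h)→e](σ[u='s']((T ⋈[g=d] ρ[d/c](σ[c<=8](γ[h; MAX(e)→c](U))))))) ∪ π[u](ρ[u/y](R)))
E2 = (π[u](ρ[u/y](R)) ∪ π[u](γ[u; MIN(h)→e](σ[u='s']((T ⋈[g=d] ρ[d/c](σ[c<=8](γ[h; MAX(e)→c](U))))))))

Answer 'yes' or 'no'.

E1 per-node cardinality:
  T → 4
  U → 3
  γ[h; MAX(e)→c](U) → 3
  σ[c<=8](γ[h; MAX(e)→c](U)) → 3
  ρ[d/c](σ[c<=8](γ[h; MAX(e)→c](U))) → 3
  (T ⋈[g=d] ρ[d/c](σ[c<=8](γ[h; MAX(e)→c](U)))) → 0
  σ[u='s']((T ⋈[g=d] ρ[d/c](σ[c<=8](γ[h; MAX(e)→c](U))))) → 0
  γ[u; MIN(h)→e](σ[u='s']((T ⋈[g=d] ρ[d/c](σ[c<=8](γ[h; MAX(e)→c](U)))))) → 0
  π[u](γ[u; MIN(h)→e](σ[u='s']((T ⋈[g=d] ρ[d/c](σ[c<=8](γ[h; MAX(e)→c](U))))))) → 0
  R → 6
  ρ[u/y](R) → 6
  π[u](ρ[u/y](R)) → 6
  (π[u](γ[u; MIN(h)→e](σ[u='s']((T ⋈[g=d] ρ[d/c](σ[c<=8](γ[h; MAX(e)→c](U))))))) ∪ π[u](ρ[u/y](R))) → 6
E2 per-node cardinality:
  R → 6
  ρ[u/y](R) → 6
  π[u](ρ[u/y](R)) → 6
  T → 4
  U → 3
  γ[h; MAX(e)→c](U) → 3
  σ[c<=8](γ[h; MAX(e)→c](U)) → 3
  ρ[d/c](σ[c<=8](γ[h; MAX(e)→c](U))) → 3
  (T ⋈[g=d] ρ[d/c](σ[c<=8](γ[h; MAX(e)→c](U)))) → 0
  σ[u='s']((T ⋈[g=d] ρ[d/c](σ[c<=8](γ[h; MAX(e)→c](U))))) → 0
  γ[u; MIN(h)→e](σ[u='s']((T ⋈[g=d] ρ[d/c](σ[c<=8](γ[h; MAX(e)→c](U)))))) → 0
  π[u](γ[u; MIN(h)→e](σ[u='s']((T ⋈[g=d] ρ[d/c](σ[c<=8](γ[h; MAX(e)→c](U))))))) → 0
  (π[u](ρ[u/y](R)) ∪ π[u](γ[u; MIN(h)→e](σ[u='s']((T ⋈[g=d] ρ[d/c](σ[c<=8](γ[h; MAX(e)→c](U)))))))) → 6

E1 and E2 produce the same multiset:
u
p
p
q
r
s
t

yes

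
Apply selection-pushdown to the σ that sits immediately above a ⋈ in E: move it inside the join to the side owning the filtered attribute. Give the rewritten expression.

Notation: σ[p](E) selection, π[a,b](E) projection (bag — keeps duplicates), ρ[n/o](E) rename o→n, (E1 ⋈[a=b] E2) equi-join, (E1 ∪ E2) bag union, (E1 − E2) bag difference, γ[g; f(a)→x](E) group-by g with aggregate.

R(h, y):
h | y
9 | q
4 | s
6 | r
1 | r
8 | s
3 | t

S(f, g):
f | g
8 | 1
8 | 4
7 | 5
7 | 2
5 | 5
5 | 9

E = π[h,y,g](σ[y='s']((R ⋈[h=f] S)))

σ filters on y, owned by the left side.
E' = π[h,y,g]((σ[y='s'](R) ⋈[h=f] S))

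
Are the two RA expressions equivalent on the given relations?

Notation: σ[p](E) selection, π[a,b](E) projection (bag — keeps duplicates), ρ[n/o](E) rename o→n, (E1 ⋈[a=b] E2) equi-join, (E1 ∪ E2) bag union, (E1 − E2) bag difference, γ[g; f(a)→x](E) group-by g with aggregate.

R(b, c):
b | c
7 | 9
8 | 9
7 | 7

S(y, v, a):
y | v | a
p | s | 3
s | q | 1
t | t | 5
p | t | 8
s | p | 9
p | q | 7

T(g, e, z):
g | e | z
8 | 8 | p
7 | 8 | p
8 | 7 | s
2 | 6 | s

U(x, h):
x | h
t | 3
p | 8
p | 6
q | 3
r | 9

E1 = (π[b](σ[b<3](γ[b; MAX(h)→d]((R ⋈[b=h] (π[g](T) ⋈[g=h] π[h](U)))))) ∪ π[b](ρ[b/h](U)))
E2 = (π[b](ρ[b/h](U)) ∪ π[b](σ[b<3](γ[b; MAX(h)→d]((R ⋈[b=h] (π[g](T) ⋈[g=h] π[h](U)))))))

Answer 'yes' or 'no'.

E1 subexpression sizes:
  R → 3
  T → 4
  π[g](T) → 4
  U → 5
  π[h](U) → 5
  (π[g](T) ⋈[g=h] π[h](U)) → 2
  (R ⋈[b=h] (π[g](T) ⋈[g=h] π[h](U))) → 2
  γ[b; MAX(h)→d]((R ⋈[b=h] (π[g](T) ⋈[g=h] π[h](U)))) → 1
  σ[b<3](γ[b; MAX(h)→d]((R ⋈[b=h] (π[g](T) ⋈[g=h] π[h](U))))) → 0
  π[b](σ[b<3](γ[b; MAX(h)→d]((R ⋈[b=h] (π[g](T) ⋈[g=h] π[h](U)))))) → 0
  U → 5
  ρ[b/h](U) → 5
  π[b](ρ[b/h](U)) → 5
  (π[b](σ[b<3](γ[b; MAX(h)→d]((R ⋈[b=h] (π[g](T) ⋈[g=h] π[h](U)))))) ∪ π[b](ρ[b/h](U))) → 5
E2 subexpression sizes:
  U → 5
  ρ[b/h](U) → 5
  π[b](ρ[b/h](U)) → 5
  R → 3
  T → 4
  π[g](T) → 4
  U → 5
  π[h](U) → 5
  (π[g](T) ⋈[g=h] π[h](U)) → 2
  (R ⋈[b=h] (π[g](T) ⋈[g=h] π[h](U))) → 2
  γ[b; MAX(h)→d]((R ⋈[b=h] (π[g](T) ⋈[g=h] π[h](U)))) → 1
  σ[b<3](γ[b; MAX(h)→d]((R ⋈[b=h] (π[g](T) ⋈[g=h] π[h](U))))) → 0
  π[b](σ[b<3](γ[b; MAX(h)→d]((R ⋈[b=h] (π[g](T) ⋈[g=h] π[h](U)))))) → 0
  (π[b](ρ[b/h](U)) ∪ π[b](σ[b<3](γ[b; MAX(h)→d]((R ⋈[b=h] (π[g](T) ⋈[g=h] π[h](U))))))) → 5

E1 and E2 produce the same multiset:
b
3
3
6
8
9

yes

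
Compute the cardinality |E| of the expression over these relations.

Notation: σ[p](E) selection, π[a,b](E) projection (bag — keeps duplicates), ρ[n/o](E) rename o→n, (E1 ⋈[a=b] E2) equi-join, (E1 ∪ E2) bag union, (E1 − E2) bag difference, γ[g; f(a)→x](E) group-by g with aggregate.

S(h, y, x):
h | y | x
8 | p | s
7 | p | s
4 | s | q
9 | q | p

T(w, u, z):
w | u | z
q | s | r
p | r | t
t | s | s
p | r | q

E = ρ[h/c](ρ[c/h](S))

Row counts bottom-up:
  S → 4
  ρ[c/h](S) → 4
  ρ[h/c](ρ[c/h](S)) → 4

|E| = 4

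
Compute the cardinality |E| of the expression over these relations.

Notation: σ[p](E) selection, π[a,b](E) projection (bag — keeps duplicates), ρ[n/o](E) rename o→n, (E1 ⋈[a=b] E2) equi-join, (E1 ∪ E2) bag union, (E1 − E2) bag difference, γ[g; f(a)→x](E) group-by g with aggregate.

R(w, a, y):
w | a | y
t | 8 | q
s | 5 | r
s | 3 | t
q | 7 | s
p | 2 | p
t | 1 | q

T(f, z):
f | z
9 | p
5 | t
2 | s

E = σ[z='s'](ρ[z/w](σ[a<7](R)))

Subexpression sizes:
  R → 6
  σ[a<7](R) → 4
  ρ[z/w](σ[a<7](R)) → 4
  σ[z='s'](ρ[z/w](σ[a<7](R))) → 2

|E| = 2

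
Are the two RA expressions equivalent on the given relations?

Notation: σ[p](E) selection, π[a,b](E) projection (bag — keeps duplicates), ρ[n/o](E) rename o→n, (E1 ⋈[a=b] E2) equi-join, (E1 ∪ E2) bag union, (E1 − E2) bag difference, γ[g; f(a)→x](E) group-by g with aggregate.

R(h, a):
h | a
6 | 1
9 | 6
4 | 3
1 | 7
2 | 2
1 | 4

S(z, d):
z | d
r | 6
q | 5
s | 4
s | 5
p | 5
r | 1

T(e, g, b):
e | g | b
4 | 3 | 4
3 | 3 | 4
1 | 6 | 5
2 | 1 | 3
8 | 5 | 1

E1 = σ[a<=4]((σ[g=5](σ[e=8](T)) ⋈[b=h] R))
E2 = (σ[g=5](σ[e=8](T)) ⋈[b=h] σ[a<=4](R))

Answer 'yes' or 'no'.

E1 subexpression sizes:
  T → 5
  σ[e=8](T) → 1
  σ[g=5](σ[e=8](T)) → 1
  R → 6
  (σ[g=5](σ[e=8](T)) ⋈[b=h] R) → 2
  σ[a<=4]((σ[g=5](σ[e=8](T)) ⋈[b=h] R)) → 1
E2 subexpression sizes:
  T → 5
  σ[e=8](T) → 1
  σ[g=5](σ[e=8](T)) → 1
  R → 6
  σ[a<=4](R) → 4
  (σ[g=5](σ[e=8](T)) ⋈[b=h] σ[a<=4](R)) → 1

E1 and E2 produce the same multiset:
e | g | b | h | a
8 | 5 | 1 | 1 | 4

yes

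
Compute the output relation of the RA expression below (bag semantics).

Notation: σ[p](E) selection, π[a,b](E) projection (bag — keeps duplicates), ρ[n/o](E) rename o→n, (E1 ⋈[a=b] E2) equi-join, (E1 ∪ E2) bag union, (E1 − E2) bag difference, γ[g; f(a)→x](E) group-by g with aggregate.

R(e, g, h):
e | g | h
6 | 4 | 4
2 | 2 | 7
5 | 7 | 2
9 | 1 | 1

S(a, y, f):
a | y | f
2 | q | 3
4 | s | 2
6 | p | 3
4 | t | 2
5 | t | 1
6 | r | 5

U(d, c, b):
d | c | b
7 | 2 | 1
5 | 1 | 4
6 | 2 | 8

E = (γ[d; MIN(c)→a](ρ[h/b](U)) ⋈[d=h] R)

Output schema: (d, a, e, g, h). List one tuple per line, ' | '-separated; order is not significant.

Stepwise |·|:
  U → 3
  ρ[h/b](U) → 3
  γ[d; MIN(c)→a](ρ[h/b](U)) → 3
  R → 4
  (γ[d; MIN(c)→a](ρ[h/b](U)) ⋈[d=h] R) → 1

== RESULT ==
d | a | e | g | h
7 | 2 | 2 | 2 | 7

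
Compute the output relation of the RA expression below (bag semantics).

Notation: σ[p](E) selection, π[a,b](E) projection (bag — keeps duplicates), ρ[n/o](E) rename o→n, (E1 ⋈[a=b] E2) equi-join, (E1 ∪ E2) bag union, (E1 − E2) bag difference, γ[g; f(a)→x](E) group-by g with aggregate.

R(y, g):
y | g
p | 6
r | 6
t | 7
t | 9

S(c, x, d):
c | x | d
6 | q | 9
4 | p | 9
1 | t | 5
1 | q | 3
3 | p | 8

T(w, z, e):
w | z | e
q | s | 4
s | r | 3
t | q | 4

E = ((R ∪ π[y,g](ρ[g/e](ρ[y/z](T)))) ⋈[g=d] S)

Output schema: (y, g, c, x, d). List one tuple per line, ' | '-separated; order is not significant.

Subexpression sizes:
  R → 4
  T → 3
  ρ[y/z](T) → 3
  ρ[g/e](ρ[y/z](T)) → 3
  π[y,g](ρ[g/e](ρ[y/z](T))) → 3
  (R ∪ π[y,g](ρ[g/e](ρ[y/z](T)))) → 7
  S → 5
  ((R ∪ π[y,g](ρ[g/e](ρ[y/z](T)))) ⋈[g=d] S) → 3

== RESULT ==
y | g | c | x | d
r | 3 | 1 | q | 3
t | 9 | 4 | p | 9
t | 9 | 6 | q | 9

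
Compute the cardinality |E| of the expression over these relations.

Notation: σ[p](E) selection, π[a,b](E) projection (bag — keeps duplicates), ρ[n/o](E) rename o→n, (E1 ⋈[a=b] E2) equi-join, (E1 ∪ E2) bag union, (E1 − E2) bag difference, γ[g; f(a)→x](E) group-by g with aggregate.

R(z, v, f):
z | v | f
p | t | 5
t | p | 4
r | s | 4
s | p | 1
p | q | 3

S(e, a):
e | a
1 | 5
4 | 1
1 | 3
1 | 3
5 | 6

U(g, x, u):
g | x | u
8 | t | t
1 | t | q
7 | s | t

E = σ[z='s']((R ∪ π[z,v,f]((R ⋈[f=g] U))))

Subexpression sizes:
  R → 5
  R → 5
  U → 3
  (R ⋈[f=g] U) → 1
  π[z,v,f]((R ⋈[f=g] U)) → 1
  (R ∪ π[z,v,f]((R ⋈[f=g] U))) → 6
  σ[z='s']((R ∪ π[z,v,f]((R ⋈[f=g] U)))) → 2

|E| = 2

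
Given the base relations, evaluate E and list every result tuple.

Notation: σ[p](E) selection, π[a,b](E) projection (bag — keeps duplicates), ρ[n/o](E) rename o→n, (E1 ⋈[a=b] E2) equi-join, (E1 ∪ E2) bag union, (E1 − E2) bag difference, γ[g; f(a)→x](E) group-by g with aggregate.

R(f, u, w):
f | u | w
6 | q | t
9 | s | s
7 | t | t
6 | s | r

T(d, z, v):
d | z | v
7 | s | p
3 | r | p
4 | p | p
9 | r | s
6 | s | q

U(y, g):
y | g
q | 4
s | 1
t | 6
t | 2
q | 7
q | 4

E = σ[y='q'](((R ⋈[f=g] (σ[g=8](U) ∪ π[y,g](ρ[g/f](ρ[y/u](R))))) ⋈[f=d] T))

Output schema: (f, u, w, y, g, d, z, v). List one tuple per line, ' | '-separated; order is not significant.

Row counts bottom-up:
  R → 4
  U → 6
  σ[g=8](U) → 0
  R → 4
  ρ[y/u](R) → 4
  ρ[g/f](ρ[y/u](R)) → 4
  π[y,g](ρ[g/f](ρ[y/u](R))) → 4
  (σ[g=8](U) ∪ π[y,g](ρ[g/f](ρ[y/u](R)))) → 4
  (R ⋈[f=g] (σ[g=8](U) ∪ π[y,g](ρ[g/f](ρ[y/u](R))))) → 6
  T → 5
  ((R ⋈[f=g] (σ[g=8](U) ∪ π[y,g](ρ[g/f](ρ[y/u](R))))) ⋈[f=d] T) → 6
  σ[y='q'](((R ⋈[f=g] (σ[g=8](U) ∪ π[y,g](ρ[g/f](ρ[y/u](R))))) ⋈[f=d] T)) → 2

== RESULT ==
f | u | w | y | g | d | z | v
6 | q | t | q | 6 | 6 | s | q
6 | s | r | q | 6 | 6 | s | q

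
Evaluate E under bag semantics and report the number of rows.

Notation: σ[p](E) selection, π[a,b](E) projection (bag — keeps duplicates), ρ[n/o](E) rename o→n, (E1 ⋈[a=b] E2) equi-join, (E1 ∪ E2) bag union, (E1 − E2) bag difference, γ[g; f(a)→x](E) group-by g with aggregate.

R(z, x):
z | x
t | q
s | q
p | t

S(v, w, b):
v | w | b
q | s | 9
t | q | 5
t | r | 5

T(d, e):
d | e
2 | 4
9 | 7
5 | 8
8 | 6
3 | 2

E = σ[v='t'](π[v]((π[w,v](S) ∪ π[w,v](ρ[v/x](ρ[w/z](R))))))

Row counts bottom-up:
  S → 3
  π[w,v](S) → 3
  R → 3
  ρ[w/z](R) → 3
  ρ[v/x](ρ[w/z](R)) → 3
  π[w,v](ρ[v/x](ρ[w/z](R))) → 3
  (π[w,v](S) ∪ π[w,v](ρ[v/x](ρ[w/z](R)))) → 6
  π[v]((π[w,v](S) ∪ π[w,v](ρ[v/x](ρ[w/z](R))))) → 6
  σ[v='t'](π[v]((π[w,v](S) ∪ π[w,v](ρ[v/x](ρ[w/z](R)))))) → 3

|E| = 3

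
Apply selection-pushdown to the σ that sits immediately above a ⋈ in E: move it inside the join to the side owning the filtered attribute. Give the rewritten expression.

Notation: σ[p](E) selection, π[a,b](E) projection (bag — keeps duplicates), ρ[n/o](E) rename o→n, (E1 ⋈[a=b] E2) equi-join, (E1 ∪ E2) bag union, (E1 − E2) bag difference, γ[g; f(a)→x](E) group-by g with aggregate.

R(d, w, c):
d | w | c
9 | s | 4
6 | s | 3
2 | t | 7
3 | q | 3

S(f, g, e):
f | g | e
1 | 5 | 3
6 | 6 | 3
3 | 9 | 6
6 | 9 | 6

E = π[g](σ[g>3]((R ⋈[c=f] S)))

σ filters on g, owned by the right side.
E' = π[g]((R ⋈[c=f] σ[g>3](S)))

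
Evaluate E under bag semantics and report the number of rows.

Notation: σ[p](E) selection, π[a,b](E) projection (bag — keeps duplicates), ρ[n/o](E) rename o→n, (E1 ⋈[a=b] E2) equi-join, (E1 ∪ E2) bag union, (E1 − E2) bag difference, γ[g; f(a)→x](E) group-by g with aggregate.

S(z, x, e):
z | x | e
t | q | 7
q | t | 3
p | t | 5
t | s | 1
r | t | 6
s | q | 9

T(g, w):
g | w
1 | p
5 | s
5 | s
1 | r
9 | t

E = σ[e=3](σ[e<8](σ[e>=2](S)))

Stepwise |·|:
  S → 6
  σ[e>=2](S) → 5
  σ[e<8](σ[e>=2](S)) → 4
  σ[e=3](σ[e<8](σ[e>=2](S))) → 1

|E| = 1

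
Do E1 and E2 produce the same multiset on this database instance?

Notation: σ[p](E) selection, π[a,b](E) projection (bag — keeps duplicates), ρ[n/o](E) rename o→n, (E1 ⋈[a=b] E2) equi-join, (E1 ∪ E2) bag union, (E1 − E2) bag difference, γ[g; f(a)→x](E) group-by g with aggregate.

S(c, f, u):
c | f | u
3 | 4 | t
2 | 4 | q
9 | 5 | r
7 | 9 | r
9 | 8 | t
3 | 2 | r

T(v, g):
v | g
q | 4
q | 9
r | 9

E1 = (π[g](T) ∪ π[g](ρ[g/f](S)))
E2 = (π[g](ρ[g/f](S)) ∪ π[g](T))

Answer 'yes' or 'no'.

E1 per-node cardinality:
  T → 3
  π[g](T) → 3
  S → 6
  ρ[g/f](S) → 6
  π[g](ρ[g/f](S)) → 6
  (π[g](T) ∪ π[g](ρ[g/f](S))) → 9
E2 per-node cardinality:
  S → 6
  ρ[g/f](S) → 6
  π[g](ρ[g/f](S)) → 6
  T → 3
  π[g](T) → 3
  (π[g](ρ[g/f](S)) ∪ π[g](T)) → 9

E1 and E2 produce the same multiset:
g
2
4
4
4
5
8
9
9
9

yes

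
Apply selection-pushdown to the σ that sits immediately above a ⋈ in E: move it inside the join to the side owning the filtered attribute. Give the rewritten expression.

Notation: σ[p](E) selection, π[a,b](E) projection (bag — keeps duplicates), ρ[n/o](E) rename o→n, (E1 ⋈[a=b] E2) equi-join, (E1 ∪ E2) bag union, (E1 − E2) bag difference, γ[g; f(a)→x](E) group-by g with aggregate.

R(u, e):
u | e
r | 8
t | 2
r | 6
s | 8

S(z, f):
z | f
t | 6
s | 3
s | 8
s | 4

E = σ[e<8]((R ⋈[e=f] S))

σ filters on e, owned by the left side.
E' = (σ[e<8](R) ⋈[e=f] S)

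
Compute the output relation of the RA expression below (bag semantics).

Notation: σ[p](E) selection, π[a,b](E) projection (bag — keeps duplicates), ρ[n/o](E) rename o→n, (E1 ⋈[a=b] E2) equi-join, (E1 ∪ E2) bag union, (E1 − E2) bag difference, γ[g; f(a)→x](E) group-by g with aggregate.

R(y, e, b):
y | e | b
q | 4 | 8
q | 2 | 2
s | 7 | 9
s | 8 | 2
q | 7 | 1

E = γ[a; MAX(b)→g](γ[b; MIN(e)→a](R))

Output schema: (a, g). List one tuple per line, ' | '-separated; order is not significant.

Row counts bottom-up:
  R → 5
  γ[b; MIN(e)→a](R) → 4
  γ[a; MAX(b)→g](γ[b; MIN(e)→a](R)) → 3

== RESULT ==
a | g
2 | 2
4 | 8
7 | 9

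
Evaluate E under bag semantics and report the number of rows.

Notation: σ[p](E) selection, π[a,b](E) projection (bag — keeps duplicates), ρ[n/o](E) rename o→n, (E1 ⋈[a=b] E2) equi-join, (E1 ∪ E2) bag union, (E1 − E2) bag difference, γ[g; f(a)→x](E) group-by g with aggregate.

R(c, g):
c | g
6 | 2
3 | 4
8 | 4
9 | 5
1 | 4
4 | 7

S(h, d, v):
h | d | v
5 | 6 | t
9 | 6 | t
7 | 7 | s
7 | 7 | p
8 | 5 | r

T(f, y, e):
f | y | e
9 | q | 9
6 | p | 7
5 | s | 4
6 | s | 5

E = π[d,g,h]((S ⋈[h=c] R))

Stepwise |·|:
  S → 5
  R → 6
  (S ⋈[h=c] R) → 2
  π[d,g,h]((S ⋈[h=c] R)) → 2

|E| = 2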